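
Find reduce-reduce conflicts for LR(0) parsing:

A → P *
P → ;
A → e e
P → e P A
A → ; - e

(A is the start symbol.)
No reduce-reduce conflicts

A reduce-reduce conflict occurs when an LR(0) state has two complete items [A → α .] and [B → β .] — both call for a reduction, and with no lookahead the parser cannot choose between them.

Augment with A' → A and build the canonical LR(0) collection (I0 = CLOSURE({[A' → . A]}), then GOTO on every symbol after a dot until no new states appear). It has 13 states:
  I0: { [A → . ; - e], [A → . P *], [A → . e e], [A' → . A], [P → . ;], [P → . e P A] }  — shift
  I1: { [A → ; . - e], [P → ; .] }  — shift, reduce
  I2: { [A' → A .] }  — accept
  I3: { [A → P . *] }  — shift
  I4: { [A → e . e], [P → . ;], [P → . e P A], [P → e . P A] }  — shift
  I5: { [P → ; .] }  — reduce
  I6: { [A → . ; - e], [A → . P *], [A → . e e], [P → . ;], [P → . e P A], [P → e P . A] }  — shift
  I7: { [A → e e .], [P → . ;], [P → . e P A], [P → e . P A] }  — shift, reduce
  I8: { [P → . ;], [P → . e P A], [P → e . P A] }  — shift
  I9: { [P → e P A .] }  — reduce
  I10: { [A → P * .] }  — reduce
  I11: { [A → ; - . e] }  — shift
  I12: { [A → ; - e .] }  — reduce

No state contains more than one complete item.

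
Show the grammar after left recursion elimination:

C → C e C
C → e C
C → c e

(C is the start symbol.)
C → e C C'
C → c e C'
C' → e C C'
C' → ε

C is directly left-recursive. The standard transformation for
  A → A α₁ | ... | A α_m | β₁ | ... | β_n
is
  A  → β₁ A' | ... | β_n A'
  A' → α₁ A' | ... | α_m A' | ε

C → e C becomes C → e C C'
C → c e becomes C → c e C'
C → C e C becomes C' → e C C'
Add C' → ε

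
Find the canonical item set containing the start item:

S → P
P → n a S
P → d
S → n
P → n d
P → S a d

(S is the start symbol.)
First, augment the grammar with S' → S
I₀ = CLOSURE({ [S' → . S] }):
  [S' → . S] has the dot before S: add [S → . P], [S → . n]
  [S → . P] has the dot before P: add [P → . n a S], [P → . d], [P → . n d], [P → . S a d]
No further items can be added.

I₀ = { [P → . S a d], [P → . d], [P → . n a S], [P → . n d], [S → . P], [S → . n], [S' → . S] }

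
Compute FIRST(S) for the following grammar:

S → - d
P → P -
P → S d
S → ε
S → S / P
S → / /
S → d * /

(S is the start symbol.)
{ '-', '/', 'd', ε }

From S → - d:
  - '-' is a terminal: add '-' and stop
From S → ε:
  - ε-production, so ε ∈ FIRST(S)
From S → S / P:
  - S is the symbol being defined: contributes nothing new
    S is nullable, so continue to the next symbol
  - '/' is a terminal: add '/' and stop
From S → / /:
  - '/' is a terminal: add '/' and stop
From S → d * /:
  - d is a terminal: add 'd' and stop

Collecting: FIRST(S) = { '-', '/', 'd', ε }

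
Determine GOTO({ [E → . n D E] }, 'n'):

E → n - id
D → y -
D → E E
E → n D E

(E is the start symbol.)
GOTO(I, 'n') = CLOSURE({ [A → αX.β] : [A → α.Xβ] ∈ I, X = 'n' })

Items with dot before 'n', with the dot advanced:
  [E → . n D E] → [E → n . D E]
Closure of the advanced items:
  [E → n . D E] has the dot before D: add [D → . y -], [D → . E E]
  [D → . E E] has the dot before E: add [E → . n - id], [E → . n D E]

GOTO = { [D → . E E], [D → . y -], [E → . n - id], [E → . n D E], [E → n . D E] }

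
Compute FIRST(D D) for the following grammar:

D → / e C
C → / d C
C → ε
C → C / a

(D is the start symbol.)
{ '/' }

FIRST sets of the non-terminals involved (from the grammar, by fixed-point iteration):
  FIRST(D) = { '/' }

To compute FIRST(D D), process the symbols left to right:
Symbol D is a non-terminal. Add FIRST(D) \ {ε} = { '/' }
D is not nullable (ε ∉ FIRST(D)), so stop here.
FIRST(D D) = { '/' }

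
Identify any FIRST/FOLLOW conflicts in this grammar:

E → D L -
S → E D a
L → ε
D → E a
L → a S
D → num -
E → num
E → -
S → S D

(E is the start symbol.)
No FIRST/FOLLOW conflicts.

Nullable non-terminals: L.

L: nullable alternative(s) L → ε; FOLLOW(L) = { '-' }
  L → ε: FIRST \ {ε} = { } — this is the only nullable alternative, skip
  L → a S: FIRST \ {ε} = { 'a' } — disjoint from FOLLOW(L)

D, E, S have no nullable alternative, so no FIRST/FOLLOW check is needed there.

No FIRST/FOLLOW conflicts found.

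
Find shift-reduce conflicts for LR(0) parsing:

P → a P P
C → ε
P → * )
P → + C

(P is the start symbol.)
No shift-reduce conflicts

A shift-reduce conflict occurs when an LR(0) state has both:
  - a complete (reduce) item [A → α .] (dot at the end), and
  - a shift item [B → β . c γ] (dot before a terminal).

Augment with P' → P and build the canonical LR(0) collection (I0 = CLOSURE({[P' → . P]}), then GOTO on every symbol after a dot until no new states appear). It has 9 states:
  I0: { [P → . * )], [P → . + C], [P → . a P P], [P' → . P] }  — shift
  I1: { [P → * . )] }  — shift
  I2: { [C → .], [P → + . C] }  — reduce
  I3: { [P' → P .] }  — accept
  I4: { [P → . * )], [P → . + C], [P → . a P P], [P → a . P P] }  — shift
  I5: { [P → . * )], [P → . + C], [P → . a P P], [P → a P . P] }  — shift
  I6: { [P → a P P .] }  — reduce
  I7: { [P → + C .] }  — reduce
  I8: { [P → * ) .] }  — reduce

No state contains both a complete item and a shift item.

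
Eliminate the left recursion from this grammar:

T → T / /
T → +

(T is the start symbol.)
T is directly left-recursive. The standard transformation for
  A → A α₁ | ... | A α_m | β₁ | ... | β_n
is
  A  → β₁ A' | ... | β_n A'
  A' → α₁ A' | ... | α_m A' | ε

T → + becomes T → + T'
T → T / / becomes T' → / / T'
Add T' → ε

Resulting grammar:
T → + T'
T' → / / T'
T' → ε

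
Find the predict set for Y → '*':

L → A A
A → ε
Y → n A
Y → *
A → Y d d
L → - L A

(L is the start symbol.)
PREDICT(Y → '*') = (FIRST(RHS) \ {ε}) ∪ (FOLLOW(Y) if ε ∈ FIRST(RHS), i.e. RHS ⇒* ε)
FIRST('*') = { '*' }
ε ∉ FIRST('*'), so FOLLOW(Y) is not added.
PREDICT(Y → '*') = { '*' }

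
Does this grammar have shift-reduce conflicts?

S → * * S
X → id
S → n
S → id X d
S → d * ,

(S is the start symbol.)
Augment with S' → S and build the canonical LR(0) collection (I0 = CLOSURE({[S' → . S]}), then GOTO on every symbol after a dot until no new states appear). It has 13 states:
  I0: { [S → . * * S], [S → . d * ,], [S → . id X d], [S → . n], [S' → . S] }  — shift
  I1: { [S → * . * S] }  — shift
  I2: { [S' → S .] }  — accept
  I3: { [S → d . * ,] }  — shift
  I4: { [S → id . X d], [X → . id] }  — shift
  I5: { [S → n .] }  — reduce
  I6: { [S → id X . d] }  — shift
  I7: { [X → id .] }  — reduce
  I8: { [S → id X d .] }  — reduce
  I9: { [S → d * . ,] }  — shift
  I10: { [S → d * , .] }  — reduce
  I11: { [S → * * . S], [S → . * * S], [S → . d * ,], [S → . id X d], [S → . n] }  — shift
  I12: { [S → * * S .] }  — reduce

No state contains both a complete item and a shift item.

Answer: No shift-reduce conflicts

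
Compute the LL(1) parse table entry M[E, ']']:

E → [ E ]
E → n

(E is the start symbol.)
To find M[E, ']'], we find productions for E where ']' is in the predict set (PREDICT(N → α) = (FIRST(α) \ {ε}) ∪ (FOLLOW(N) if α ⇒* ε)).

E → [ E ]: PREDICT = { '[' }
E → n: PREDICT = { 'n' }

M[E, ']'] is empty (no production applies)

Answer: Empty (error entry)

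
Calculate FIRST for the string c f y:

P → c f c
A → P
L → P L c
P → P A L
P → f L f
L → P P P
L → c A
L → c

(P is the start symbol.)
{ 'c' }

To compute FIRST(c f y), process the symbols left to right:
Symbol c is a terminal. Add 'c' and stop.
FIRST(c f y) = { 'c' }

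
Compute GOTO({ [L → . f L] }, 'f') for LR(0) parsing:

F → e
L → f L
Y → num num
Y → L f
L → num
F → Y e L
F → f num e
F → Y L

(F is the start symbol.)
{ [L → . f L], [L → . num], [L → f . L] }

GOTO(I, 'f') = CLOSURE({ [A → αX.β] : [A → α.Xβ] ∈ I, X = 'f' })

Items with dot before 'f', with the dot advanced:
  [L → . f L] → [L → f . L]
Closure of the advanced items:
  [L → f . L] has the dot before L: add [L → . f L], [L → . num]

GOTO = { [L → . f L], [L → . num], [L → f . L] }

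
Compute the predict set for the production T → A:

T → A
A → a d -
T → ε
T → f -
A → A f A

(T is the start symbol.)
PREDICT(T → A) = (FIRST(RHS) \ {ε}) ∪ (FOLLOW(T) if ε ∈ FIRST(RHS), i.e. RHS ⇒* ε)
FIRST(A) = { 'a' }
FIRST(A) = { 'a' }
ε ∉ FIRST(A), so FOLLOW(T) is not added.
PREDICT(T → A) = { 'a' }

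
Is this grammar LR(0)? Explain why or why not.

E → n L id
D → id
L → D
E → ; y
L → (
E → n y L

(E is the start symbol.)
A grammar is LR(0) if no state in the canonical LR(0) collection has:
  - both a shift item (dot before a terminal) and a complete item (shift-reduce conflict), or
  - two or more complete items (reduce-reduce conflict; the accept item [E' → E .] counts as a complete item here).

Augment with E' → E and build the canonical LR(0) collection (I0 = CLOSURE({[E' → . E]}), then GOTO on every symbol after a dot until no new states appear). It has 12 states:
  I0: { [E → . ; y], [E → . n L id], [E → . n y L], [E' → . E] }  — shift
  I1: { [E → ; . y] }  — shift
  I2: { [E' → E .] }  — accept
  I3: { [D → . id], [E → n . L id], [E → n . y L], [L → . (], [L → . D] }  — shift
  I4: { [L → ( .] }  — reduce
  I5: { [L → D .] }  — reduce
  I6: { [E → n L . id] }  — shift
  I7: { [D → id .] }  — reduce
  I8: { [D → . id], [E → n y . L], [L → . (], [L → . D] }  — shift
  I9: { [E → n y L .] }  — reduce
  I10: { [E → n L id .] }  — reduce
  I11: { [E → ; y .] }  — reduce

Every state is either a pure shift/goto state or contains exactly one complete item and nothing to shift — no conflicts. The grammar is LR(0).

Answer: Yes, the grammar is LR(0)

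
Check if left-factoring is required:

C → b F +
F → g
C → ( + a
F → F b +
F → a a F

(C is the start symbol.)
No, left-factoring is not needed

Left-factoring is needed when two productions for the same non-terminal
share a common prefix on the right-hand side.

Productions for C:
  C → b F +
  C → ( + a
Productions for F:
  F → g
  F → F b +
  F → a a F

No common prefixes found.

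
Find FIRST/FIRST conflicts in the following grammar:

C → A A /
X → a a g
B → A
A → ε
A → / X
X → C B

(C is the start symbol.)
A FIRST/FIRST conflict occurs when two productions N → α and N → β for the same non-terminal have FIRST(α) ∩ FIRST(β) ≠ ∅ (with ε ∈ FIRST of a nullable right-hand side, so two nullable alternatives also conflict).

FIRST sets of the non-terminals at (or reachable through a nullable prefix from) the front of some alternative:
  FIRST(C) = { '/' }

Productions for X:
  X → a a g: FIRST = { 'a' }
  X → C B: FIRST = { '/' }
Productions for A:
  A → ε: FIRST = { ε }
  A → / X: FIRST = { '/' }
C, B have only one production, so no FIRST/FIRST conflict is possible there.

All alternatives of each non-terminal have pairwise disjoint FIRST sets.

Answer: No FIRST/FIRST conflicts.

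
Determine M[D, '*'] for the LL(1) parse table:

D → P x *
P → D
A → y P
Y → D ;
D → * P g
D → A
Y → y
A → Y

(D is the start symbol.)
D → P x *, D → * P g, D → A

To find M[D, '*'], we find productions for D where '*' is in the predict set (PREDICT(N → α) = (FIRST(α) \ {ε}) ∪ (FOLLOW(N) if α ⇒* ε)).

Relevant sets:
  FIRST(P) = { '*', 'y' }
  FIRST(A) = { '*', 'y' }

D → P x *: PREDICT = { '*', 'y' }
  '*' is in predict set, so this production goes in M[D, '*']
D → * P g: PREDICT = { '*' }
  '*' is in predict set, so this production goes in M[D, '*']
D → A: PREDICT = { '*', 'y' }
  '*' is in predict set, so this production goes in M[D, '*']

M[D, '*'] = D → P x *, D → * P g, D → A  (a multiply-defined cell — the grammar is not LL(1))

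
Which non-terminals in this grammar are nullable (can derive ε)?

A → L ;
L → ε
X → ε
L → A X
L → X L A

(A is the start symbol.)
{ 'L', 'X' }

A non-terminal is nullable if it can derive ε (the empty string): either it has an ε-production, or it has a production whose right-hand side consists entirely of nullable non-terminals.

ε-productions: L → ε, X → ε
So L, X are immediately nullable.
No further non-terminal can be added: every production for the remaining non-terminals contains a terminal or a non-nullable non-terminal.
Nullable = { 'L', 'X' }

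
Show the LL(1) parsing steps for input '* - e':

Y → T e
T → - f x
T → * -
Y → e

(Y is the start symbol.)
Stack is shown with the top on the left.

Stack    Input    Action
------------------------
Y $      * - e $  output Y → T e
T e $    * - e $  output T → * -
* - e $  * - e $  match '*'
- e $    - e $    match '-'
e $      e $      match 'e'
$        $        accept

The string is accepted.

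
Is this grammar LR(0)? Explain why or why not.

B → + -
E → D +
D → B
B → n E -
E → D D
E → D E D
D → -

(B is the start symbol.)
A grammar is LR(0) if no state in the canonical LR(0) collection has:
  - both a shift item (dot before a terminal) and a complete item (shift-reduce conflict), or
  - two or more complete items (reduce-reduce conflict; the accept item [B' → B .] counts as a complete item here).

Augment with B' → B and build the canonical LR(0) collection (I0 = CLOSURE({[B' → . B]}), then GOTO on every symbol after a dot until no new states appear). It has 14 states:
  I0: { [B → . + -], [B → . n E -], [B' → . B] }  — shift
  I1: { [B → + . -] }  — shift
  I2: { [B' → B .] }  — accept
  I3: { [B → . + -], [B → . n E -], [B → n . E -], [D → . -], [D → . B], [E → . D +], [E → . D D], [E → . D E D] }  — shift
  I4: { [D → - .] }  — reduce
  I5: { [D → B .] }  — reduce
  I6: { [B → . + -], [B → . n E -], [D → . -], [D → . B], [E → . D +], [E → . D D], [E → . D E D], [E → D . +], [E → D . D], [E → D . E D] }  — shift
  I7: { [B → n E . -] }  — shift
  I8: { [B → n E - .] }  — reduce
  I9: { [B → + . -], [E → D + .] }  — shift, reduce
  I10: { [B → . + -], [B → . n E -], [D → . -], [D → . B], [E → . D +], [E → . D D], [E → . D E D], [E → D . +], [E → D . D], [E → D . E D], [E → D D .] }  — shift, reduce
  I11: { [B → . + -], [B → . n E -], [D → . -], [D → . B], [E → D E . D] }  — shift
  I12: { [E → D E D .] }  — reduce
  I13: { [B → + - .] }  — reduce

Conflict in state I9:
  Shift-reduce conflict between [E → D + .] and [B → + . -]
So the grammar is NOT LR(0).

Answer: No. Shift-reduce conflict between [E → D + .] and [B → + . -]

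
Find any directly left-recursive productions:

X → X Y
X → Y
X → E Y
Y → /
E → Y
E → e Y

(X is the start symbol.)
Yes, X is left-recursive

Direct left recursion occurs when N → N α for some non-terminal N (the right-hand side begins with the left-hand side itself).

X → X Y: LEFT RECURSIVE (starts with X)
X → Y: starts with Y
X → E Y: starts with E
Y → /: starts with '/'
E → Y: starts with Y
E → e Y: starts with e

The grammar has direct left recursion on: X.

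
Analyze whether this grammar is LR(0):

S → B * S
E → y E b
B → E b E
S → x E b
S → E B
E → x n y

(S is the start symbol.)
A grammar is LR(0) if no state in the canonical LR(0) collection has:
  - both a shift item (dot before a terminal) and a complete item (shift-reduce conflict), or
  - two or more complete items (reduce-reduce conflict; the accept item [S' → S .] counts as a complete item here).

Augment with S' → S and build the canonical LR(0) collection (I0 = CLOSURE({[S' → . S]}), then GOTO on every symbol after a dot until no new states appear). It has 19 states:
  I0: { [B → . E b E], [E → . x n y], [E → . y E b], [S → . B * S], [S → . E B], [S → . x E b], [S' → . S] }  — shift
  I1: { [S → B . * S] }  — shift
  I2: { [B → . E b E], [B → E . b E], [E → . x n y], [E → . y E b], [S → E . B] }  — shift
  I3: { [S' → S .] }  — accept
  I4: { [E → . x n y], [E → . y E b], [E → x . n y], [S → x . E b] }  — shift
  I5: { [E → . x n y], [E → . y E b], [E → y . E b] }  — shift
  I6: { [E → y E . b] }  — shift
  I7: { [E → x . n y] }  — shift
  I8: { [E → x n . y] }  — shift
  I9: { [E → x n y .] }  — reduce
  I10: { [E → y E b .] }  — reduce
  I11: { [S → x E . b] }  — shift
  I12: { [S → x E b .] }  — reduce
  I13: { [S → E B .] }  — reduce
  I14: { [B → E . b E] }  — shift
  I15: { [B → E b . E], [E → . x n y], [E → . y E b] }  — shift
  I16: { [B → E b E .] }  — reduce
  I17: { [B → . E b E], [E → . x n y], [E → . y E b], [S → . B * S], [S → . E B], [S → . x E b], [S → B * . S] }  — shift
  I18: { [S → B * S .] }  — reduce

Every state is either a pure shift/goto state or contains exactly one complete item and nothing to shift — no conflicts. The grammar is LR(0).

Answer: Yes, the grammar is LR(0)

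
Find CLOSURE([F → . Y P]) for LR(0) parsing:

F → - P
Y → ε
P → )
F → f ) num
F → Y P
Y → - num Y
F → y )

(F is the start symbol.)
{ [F → . Y P], [Y → . - num Y], [Y → .] }

To compute CLOSURE, for each item [A → α.Bβ] where B is a non-terminal, add [B → .γ] for all productions B → γ; repeat for the newly added items until nothing changes.

Start with: [F → . Y P]
  [F → . Y P] has the dot before Y: add [Y → .], [Y → . - num Y]
No further items can be added.

CLOSURE = { [F → . Y P], [Y → . - num Y], [Y → .] }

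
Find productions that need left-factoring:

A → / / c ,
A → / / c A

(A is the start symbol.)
Left-factoring is needed when two productions for the same non-terminal
share a common prefix on the right-hand side.

Productions for A:
  A → / / c ,
  A → / / c A

Found common prefix '/ / c' in productions for A

Answer: Yes, A has productions with common prefix '/ / c'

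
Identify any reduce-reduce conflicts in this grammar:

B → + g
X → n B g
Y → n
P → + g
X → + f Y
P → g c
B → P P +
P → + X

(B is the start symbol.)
Augment with B' → B and build the canonical LR(0) collection (I0 = CLOSURE({[B' → . B]}), then GOTO on every symbol after a dot until no new states appear). It has 19 states:
  I0: { [B → . + g], [B → . P P +], [B' → . B], [P → . + X], [P → . + g], [P → . g c] }  — shift
  I1: { [B → + . g], [P → + . X], [P → + . g], [X → . + f Y], [X → . n B g] }  — shift
  I2: { [B' → B .] }  — accept
  I3: { [B → P . P +], [P → . + X], [P → . + g], [P → . g c] }  — shift
  I4: { [P → g . c] }  — shift
  I5: { [P → g c .] }  — reduce
  I6: { [P → + . X], [P → + . g], [X → . + f Y], [X → . n B g] }  — shift
  I7: { [B → P P . +] }  — shift
  I8: { [B → P P + .] }  — reduce
  I9: { [X → + . f Y] }  — shift
  I10: { [P → + X .] }  — reduce
  I11: { [P → + g .] }  — reduce
  I12: { [B → . + g], [B → . P P +], [P → . + X], [P → . + g], [P → . g c], [X → n . B g] }  — shift
  I13: { [X → n B . g] }  — shift
  I14: { [X → n B g .] }  — reduce
  I15: { [X → + f . Y], [Y → . n] }  — shift
  I16: { [X → + f Y .] }  — reduce
  I17: { [Y → n .] }  — reduce
  I18: { [B → + g .], [P → + g .] }  — 2 reduces

I18 contains complete items [B → + g .], [P → + g .] — reduce-reduce conflict.

Answer: Yes — I18: [B → + g .] vs [P → + g .]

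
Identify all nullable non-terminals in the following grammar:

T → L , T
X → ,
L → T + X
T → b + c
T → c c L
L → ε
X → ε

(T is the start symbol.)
{ 'L', 'X' }

ε-productions: L → ε, X → ε
So L, X are immediately nullable.
No further non-terminal can be added: every production for the remaining non-terminals contains a terminal or a non-nullable non-terminal.
Nullable = { 'L', 'X' }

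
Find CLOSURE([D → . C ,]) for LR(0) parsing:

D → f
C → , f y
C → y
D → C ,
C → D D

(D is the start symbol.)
To compute CLOSURE, for each item [A → α.Bβ] where B is a non-terminal, add [B → .γ] for all productions B → γ; repeat for the newly added items until nothing changes.

Start with: [D → . C ,]
  [D → . C ,] has the dot before C: add [C → . , f y], [C → . y], [C → . D D]
  [C → . D D] has the dot before D: add [D → . f]
No further items can be added.

CLOSURE = { [C → . , f y], [C → . D D], [C → . y], [D → . C ,], [D → . f] }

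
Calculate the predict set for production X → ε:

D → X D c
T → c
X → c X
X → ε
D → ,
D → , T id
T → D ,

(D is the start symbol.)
PREDICT(X → ε) = (FIRST(RHS) \ {ε}) ∪ (FOLLOW(X) if ε ∈ FIRST(RHS), i.e. RHS ⇒* ε)
The right-hand side is ε (FIRST(ε) = { ε }), so the predict set is FOLLOW(X) = { ',', 'c' }
PREDICT(X → ε) = { ',', 'c' }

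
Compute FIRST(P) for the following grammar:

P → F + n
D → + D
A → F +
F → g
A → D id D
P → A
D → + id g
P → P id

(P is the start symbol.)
FIRST sets of the other non-terminals involved (by the same procedure, iterated to a fixed point):
  FIRST(F) = { 'g' }
  FIRST(A) = { '+', 'g' }

From P → F + n:
  - F is a non-terminal: add FIRST(F) \ {ε} = { 'g' }
    F is not nullable, so stop
From P → A:
  - A is a non-terminal: add FIRST(A) \ {ε} = { '+', 'g' }
    A is not nullable, so stop
From P → P id:
  - P is the symbol being defined: contributes nothing new
    P is not nullable, so stop

Collecting: FIRST(P) = { '+', 'g' }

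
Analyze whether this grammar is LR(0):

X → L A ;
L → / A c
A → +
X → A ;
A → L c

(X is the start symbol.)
Yes, the grammar is LR(0)

Augment with X' → X and build the canonical LR(0) collection (I0 = CLOSURE({[X' → . X]}), then GOTO on every symbol after a dot until no new states appear). It has 13 states:
  I0: { [A → . +], [A → . L c], [L → . / A c], [X → . A ;], [X → . L A ;], [X' → . X] }  — shift
  I1: { [A → + .] }  — reduce
  I2: { [A → . +], [A → . L c], [L → . / A c], [L → / . A c] }  — shift
  I3: { [X → A . ;] }  — shift
  I4: { [A → . +], [A → . L c], [A → L . c], [L → . / A c], [X → L . A ;] }  — shift
  I5: { [X' → X .] }  — accept
  I6: { [X → L A . ;] }  — shift
  I7: { [A → L . c] }  — shift
  I8: { [A → L c .] }  — reduce
  I9: { [X → L A ; .] }  — reduce
  I10: { [X → A ; .] }  — reduce
  I11: { [L → / A . c] }  — shift
  I12: { [L → / A c .] }  — reduce

Every state is either a pure shift/goto state or contains exactly one complete item and nothing to shift — no conflicts. The grammar is LR(0).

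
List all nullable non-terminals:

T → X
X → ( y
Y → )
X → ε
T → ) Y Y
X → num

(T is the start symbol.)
{ 'T', 'X' }

A non-terminal is nullable if it can derive ε (the empty string): either it has an ε-production, or it has a production whose right-hand side consists entirely of nullable non-terminals.

ε-productions: X → ε
So X is immediately nullable.
T → X: every symbol on the right is nullable, so T is nullable too.
No further non-terminal can be added: every production for the remaining non-terminals contains a terminal or a non-nullable non-terminal.
Nullable = { 'T', 'X' }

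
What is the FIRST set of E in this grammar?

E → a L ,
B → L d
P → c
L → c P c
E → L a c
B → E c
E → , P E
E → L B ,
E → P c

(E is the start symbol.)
{ ',', 'a', 'c' }

FIRST sets of the other non-terminals involved (by the same procedure, iterated to a fixed point):
  FIRST(L) = { 'c' }
  FIRST(P) = { 'c' }

From E → a L ,:
  - a is a terminal: add 'a' and stop
From E → L a c:
  - L is a non-terminal: add FIRST(L) \ {ε} = { 'c' }
    L is not nullable, so stop
From E → , P E:
  - ',' is a terminal: add ',' and stop
From E → L B ,:
  - L is a non-terminal: add FIRST(L) \ {ε} = { 'c' }
    L is not nullable, so stop
From E → P c:
  - P is a non-terminal: add FIRST(P) \ {ε} = { 'c' }
    P is not nullable, so stop

Collecting: FIRST(E) = { ',', 'a', 'c' }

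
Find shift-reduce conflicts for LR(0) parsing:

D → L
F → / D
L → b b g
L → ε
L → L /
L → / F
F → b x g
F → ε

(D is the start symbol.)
Yes — I0: [L → .] vs [L → . / F]; I1: [F → .] vs [F → . / D]; I3: [D → L .] vs [L → L . /]; I8: [L → .] vs [L → . / F]

A shift-reduce conflict occurs when an LR(0) state has both:
  - a complete (reduce) item [A → α .] (dot at the end), and
  - a shift item [B → β . c γ] (dot before a terminal).

Augment with D' → D and build the canonical LR(0) collection (I0 = CLOSURE({[D' → . D]}), then GOTO on every symbol after a dot until no new states appear). It has 14 states:
  I0: { [D → . L], [D' → . D], [L → . / F], [L → . L /], [L → . b b g], [L → .] }  — shift, reduce
  I1: { [F → . / D], [F → . b x g], [F → .], [L → / . F] }  — shift, reduce
  I2: { [D' → D .] }  — accept
  I3: { [D → L .], [L → L . /] }  — shift, reduce
  I4: { [L → b . b g] }  — shift
  I5: { [L → b b . g] }  — shift
  I6: { [L → b b g .] }  — reduce
  I7: { [L → L / .] }  — reduce
  I8: { [D → . L], [F → / . D], [L → . / F], [L → . L /], [L → . b b g], [L → .] }  — shift, reduce
  I9: { [L → / F .] }  — reduce
  I10: { [F → b . x g] }  — shift
  I11: { [F → b x . g] }  — shift
  I12: { [F → b x g .] }  — reduce
  I13: { [F → / D .] }  — reduce

I0 contains reduce item [L → .] and shift items [L → . / F], [L → . b b g] — shift-reduce conflict.
I1 contains reduce item [F → .] and shift items [F → . / D], [F → . b x g] — shift-reduce conflict.
I3 contains reduce item [D → L .] and shift item [L → L . /] — shift-reduce conflict.
I8 contains reduce item [L → .] and shift items [L → . / F], [L → . b b g] — shift-reduce conflict.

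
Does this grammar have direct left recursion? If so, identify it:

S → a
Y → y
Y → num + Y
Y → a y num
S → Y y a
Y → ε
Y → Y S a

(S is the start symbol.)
Yes, Y is left-recursive

Direct left recursion occurs when N → N α for some non-terminal N (the right-hand side begins with the left-hand side itself).

S → a: starts with a
Y → y: starts with y
Y → num + Y: starts with num
Y → a y num: starts with a
S → Y y a: starts with Y
Y → ε: starts with ε
Y → Y S a: LEFT RECURSIVE (starts with Y)

The grammar has direct left recursion on: Y.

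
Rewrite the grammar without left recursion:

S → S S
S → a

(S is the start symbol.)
S → a S'
S' → S S'
S' → ε

S is directly left-recursive. The standard transformation for
  A → A α₁ | ... | A α_m | β₁ | ... | β_n
is
  A  → β₁ A' | ... | β_n A'
  A' → α₁ A' | ... | α_m A' | ε

S → a becomes S → a S'
S → S S becomes S' → S S'
Add S' → ε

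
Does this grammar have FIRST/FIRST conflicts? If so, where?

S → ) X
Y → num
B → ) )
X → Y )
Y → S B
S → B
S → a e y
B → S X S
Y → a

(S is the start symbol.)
Yes. S → ')' X / S → B on { ')' }; S → B / S → a e y on { 'a' }; Y → S B / Y → a on { 'a' }; B → ')' ')' / B → S X S on { ')' }

FIRST sets of the non-terminals at (or reachable through a nullable prefix from) the front of some alternative:
  FIRST(B) = { ')', 'a' }
  FIRST(S) = { ')', 'a' }

Productions for S:
  S → ) X: FIRST = { ')' }
  S → B: FIRST = { ')', 'a' }
  S → a e y: FIRST = { 'a' }
Productions for Y:
  Y → num: FIRST = { 'num' }
  Y → S B: FIRST = { ')', 'a' }
  Y → a: FIRST = { 'a' }
Productions for B:
  B → ) ): FIRST = { ')' }
  B → S X S: FIRST = { ')', 'a' }
X has only one production, so no FIRST/FIRST conflict is possible there.

Conflict for S: S → ) X and S → B
  Overlap: { ')' }
Conflict for S: S → B and S → a e y
  Overlap: { 'a' }
Conflict for Y: Y → S B and Y → a
  Overlap: { 'a' }
Conflict for B: B → ) ) and B → S X S
  Overlap: { ')' }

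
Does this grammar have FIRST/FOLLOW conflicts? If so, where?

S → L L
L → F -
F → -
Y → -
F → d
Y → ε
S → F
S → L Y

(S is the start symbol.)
No FIRST/FOLLOW conflicts.

Nullable non-terminals: Y.

Y: nullable alternative(s) Y → ε; FOLLOW(Y) = { $ }
  Y → -: FIRST \ {ε} = { '-' } — disjoint from FOLLOW(Y)
  Y → ε: FIRST \ {ε} = { } — this is the only nullable alternative, skip

F, L, S have no nullable alternative, so no FIRST/FOLLOW check is needed there.

No FIRST/FOLLOW conflicts found.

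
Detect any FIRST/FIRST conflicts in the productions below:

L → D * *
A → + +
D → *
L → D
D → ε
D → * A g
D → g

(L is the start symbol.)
Yes. L → D '*' '*' / L → D on { '*', 'g' }; D → '*' / D → '*' A g on { '*' }

A FIRST/FIRST conflict occurs when two productions N → α and N → β for the same non-terminal have FIRST(α) ∩ FIRST(β) ≠ ∅ (with ε ∈ FIRST of a nullable right-hand side, so two nullable alternatives also conflict).

FIRST sets of the non-terminals at (or reachable through a nullable prefix from) the front of some alternative:
  FIRST(D) = { '*', 'g', ε }

Productions for L:
  L → D * *: FIRST = { '*', 'g' }
  L → D: FIRST = { '*', 'g', ε }
Productions for D:
  D → *: FIRST = { '*' }
  D → ε: FIRST = { ε }
  D → * A g: FIRST = { '*' }
  D → g: FIRST = { 'g' }
A has only one production, so no FIRST/FIRST conflict is possible there.

Conflict for L: L → D * * and L → D
  Overlap: { '*', 'g' }
Conflict for D: D → * and D → * A g
  Overlap: { '*' }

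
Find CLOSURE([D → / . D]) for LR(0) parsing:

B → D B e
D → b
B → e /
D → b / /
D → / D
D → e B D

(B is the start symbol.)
To compute CLOSURE, for each item [A → α.Bβ] where B is a non-terminal, add [B → .γ] for all productions B → γ; repeat for the newly added items until nothing changes.

Start with: [D → / . D]
  [D → / . D] has the dot before D: add [D → . b], [D → . b / /], [D → . / D], [D → . e B D]
No further items can be added.

CLOSURE = { [D → . / D], [D → . b / /], [D → . b], [D → . e B D], [D → / . D] }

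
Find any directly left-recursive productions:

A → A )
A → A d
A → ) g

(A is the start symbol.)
Yes, A is left-recursive

Direct left recursion occurs when N → N α for some non-terminal N (the right-hand side begins with the left-hand side itself).

A → A ): LEFT RECURSIVE (starts with A)
A → A d: LEFT RECURSIVE (starts with A)
A → ) g: starts with ')'

The grammar has direct left recursion on: A.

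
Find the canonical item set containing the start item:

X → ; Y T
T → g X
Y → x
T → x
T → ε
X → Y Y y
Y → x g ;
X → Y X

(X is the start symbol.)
{ [X → . ; Y T], [X → . Y X], [X → . Y Y y], [X' → . X], [Y → . x g ;], [Y → . x] }

First, augment the grammar with X' → X
I₀ = CLOSURE({ [X' → . X] }):
  [X' → . X] has the dot before X: add [X → . ; Y T], [X → . Y Y y], [X → . Y X]
  [X → . Y Y y] has the dot before Y: add [Y → . x], [Y → . x g ;]
No further items can be added.

I₀ = { [X → . ; Y T], [X → . Y X], [X → . Y Y y], [X' → . X], [Y → . x g ;], [Y → . x] }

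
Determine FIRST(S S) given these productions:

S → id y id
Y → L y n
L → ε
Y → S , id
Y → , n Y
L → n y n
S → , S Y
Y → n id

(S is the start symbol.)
FIRST sets of the non-terminals involved (from the grammar, by fixed-point iteration):
  FIRST(S) = { ',', 'id' }

To compute FIRST(S S), process the symbols left to right:
Symbol S is a non-terminal. Add FIRST(S) \ {ε} = { ',', 'id' }
S is not nullable (ε ∉ FIRST(S)), so stop here.
FIRST(S S) = { ',', 'id' }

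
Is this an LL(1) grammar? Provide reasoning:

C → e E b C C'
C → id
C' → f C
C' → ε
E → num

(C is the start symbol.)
Relevant sets:
  FOLLOW(C') = { $, 'f' }

For C:
  PREDICT(C → e E b C C') = { 'e' }
  PREDICT(C → id) = { 'id' }
For C':
  PREDICT(C' → f C) = { 'f' }
  PREDICT(C' → ε) = { $, 'f' }
E has a single production, so nothing to check there.

Conflict found: Predict set conflict for C': { 'f' }
The grammar is NOT LL(1).

Answer: No. Predict set conflict for C': { 'f' }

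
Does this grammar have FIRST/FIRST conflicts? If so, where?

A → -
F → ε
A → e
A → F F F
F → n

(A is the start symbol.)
No FIRST/FIRST conflicts.

FIRST sets of the non-terminals at (or reachable through a nullable prefix from) the front of some alternative:
  FIRST(F) = { 'n', ε }

Productions for A:
  A → -: FIRST = { '-' }
  A → e: FIRST = { 'e' }
  A → F F F: FIRST = { 'n', ε }
Productions for F:
  F → ε: FIRST = { ε }
  F → n: FIRST = { 'n' }

All alternatives of each non-terminal have pairwise disjoint FIRST sets.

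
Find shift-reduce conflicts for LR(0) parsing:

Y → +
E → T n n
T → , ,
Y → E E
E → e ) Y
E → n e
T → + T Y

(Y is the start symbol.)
Yes — I1: [Y → + .] vs [T → . + T Y]

Augment with Y' → Y and build the canonical LR(0) collection (I0 = CLOSURE({[Y' → . Y]}), then GOTO on every symbol after a dot until no new states appear). It has 18 states:
  I0: { [E → . T n n], [E → . e ) Y], [E → . n e], [T → . + T Y], [T → . , ,], [Y → . +], [Y → . E E], [Y' → . Y] }  — shift
  I1: { [T → + . T Y], [T → . + T Y], [T → . , ,], [Y → + .] }  — shift, reduce
  I2: { [T → , . ,] }  — shift
  I3: { [E → . T n n], [E → . e ) Y], [E → . n e], [T → . + T Y], [T → . , ,], [Y → E . E] }  — shift
  I4: { [E → T . n n] }  — shift
  I5: { [Y' → Y .] }  — accept
  I6: { [E → e . ) Y] }  — shift
  I7: { [E → n . e] }  — shift
  I8: { [E → n e .] }  — reduce
  I9: { [E → . T n n], [E → . e ) Y], [E → . n e], [E → e ) . Y], [T → . + T Y], [T → . , ,], [Y → . +], [Y → . E E] }  — shift
  I10: { [E → e ) Y .] }  — reduce
  I11: { [E → T n . n] }  — shift
  I12: { [E → T n n .] }  — reduce
  I13: { [T → + . T Y], [T → . + T Y], [T → . , ,] }  — shift
  I14: { [Y → E E .] }  — reduce
  I15: { [E → . T n n], [E → . e ) Y], [E → . n e], [T → + T . Y], [T → . + T Y], [T → . , ,], [Y → . +], [Y → . E E] }  — shift
  I16: { [T → + T Y .] }  — reduce
  I17: { [T → , , .] }  — reduce

I1 contains reduce item [Y → + .] and shift items [T → . + T Y], [T → . , ,] — shift-reduce conflict.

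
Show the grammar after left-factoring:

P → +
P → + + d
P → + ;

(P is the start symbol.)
P → + P'
P' → ε
P' → + d
P' → ;

Left-factoring transforms A → αβ₁ | αβ₂ into A → αA' and A' → β₁ | β₂
(α is the longest common prefix among the alternatives). Repeat until
no nonterminal has two alternatives with a common prefix.

Round 1: P has alternatives sharing prefix '+'. Introduce P': P → + P'
  Add: P' → ε
  Add: P' → + d
  Add: P' → ;

No remaining common prefixes — done.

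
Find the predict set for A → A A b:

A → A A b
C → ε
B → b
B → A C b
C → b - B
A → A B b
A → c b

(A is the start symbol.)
PREDICT(A → A A b) = (FIRST(RHS) \ {ε}) ∪ (FOLLOW(A) if ε ∈ FIRST(RHS), i.e. RHS ⇒* ε)
FIRST(A) = { 'c' }
FIRST(A A b) = { 'c' }
ε ∉ FIRST(A A b), so FOLLOW(A) is not added.
PREDICT(A → A A b) = { 'c' }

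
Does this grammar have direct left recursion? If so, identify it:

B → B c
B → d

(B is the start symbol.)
Direct left recursion occurs when N → N α for some non-terminal N (the right-hand side begins with the left-hand side itself).

B → B c: LEFT RECURSIVE (starts with B)
B → d: starts with d

The grammar has direct left recursion on: B.

Answer: Yes, B is left-recursive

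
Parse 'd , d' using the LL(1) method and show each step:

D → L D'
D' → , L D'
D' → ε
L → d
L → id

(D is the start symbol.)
LL(1) parsing maintains a stack (initially the start symbol over $) and the input. At each step: if the stack top is a terminal, match it against the current input token; if it is a non-terminal N, replace it with the RHS of M[N, lookahead] (the unique production whose predict set contains the lookahead).

Stack is shown with the top on the left.

Stack     Input    Action
-------------------------
D $       d , d $  output D → L D'
L D' $    d , d $  output L → d
d D' $    d , d $  match 'd'
D' $      , d $    output D' → , L D'
, L D' $  , d $    match ','
L D' $    d $      output L → d
d D' $    d $      match 'd'
D' $      $        output D' → ε
$         $        accept

The string is accepted.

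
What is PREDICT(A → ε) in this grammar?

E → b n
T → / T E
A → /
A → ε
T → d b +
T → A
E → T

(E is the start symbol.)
PREDICT(A → ε) = (FIRST(RHS) \ {ε}) ∪ (FOLLOW(A) if ε ∈ FIRST(RHS), i.e. RHS ⇒* ε)
The right-hand side is ε (FIRST(ε) = { ε }), so the predict set is FOLLOW(A) = { $, '/', 'b', 'd' }
PREDICT(A → ε) = { $, '/', 'b', 'd' }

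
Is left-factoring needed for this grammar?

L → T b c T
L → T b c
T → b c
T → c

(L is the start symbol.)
Left-factoring is needed when two productions for the same non-terminal
share a common prefix on the right-hand side.

Productions for L:
  L → T b c T
  L → T b c
Productions for T:
  T → b c
  T → c

Found common prefix 'T b c' in productions for L

Answer: Yes, L has productions with common prefix 'T b c'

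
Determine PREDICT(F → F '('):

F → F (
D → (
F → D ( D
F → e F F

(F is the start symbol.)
PREDICT(F → F '(') = (FIRST(RHS) \ {ε}) ∪ (FOLLOW(F) if ε ∈ FIRST(RHS), i.e. RHS ⇒* ε)
FIRST(F) = { '(', 'e' }
FIRST(F '(') = { '(', 'e' }
ε ∉ FIRST(F '('), so FOLLOW(F) is not added.
PREDICT(F → F '(') = { '(', 'e' }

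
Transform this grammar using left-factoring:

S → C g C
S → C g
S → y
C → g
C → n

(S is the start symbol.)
Left-factoring transforms A → αβ₁ | αβ₂ into A → αA' and A' → β₁ | β₂
(α is the longest common prefix among the alternatives). Repeat until
no nonterminal has two alternatives with a common prefix.

Round 1: S has alternatives sharing prefix 'C g'. Introduce S': S → C g S'
  Add: S' → C
  Add: S' → ε

No remaining common prefixes — done.

Resulting grammar:
S → C g S'
S' → C
S' → ε
S → y
C → g
C → n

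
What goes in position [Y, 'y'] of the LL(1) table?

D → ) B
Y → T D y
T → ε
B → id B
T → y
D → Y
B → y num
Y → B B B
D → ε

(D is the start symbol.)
To find M[Y, 'y'], we find productions for Y where 'y' is in the predict set (PREDICT(N → α) = (FIRST(α) \ {ε}) ∪ (FOLLOW(N) if α ⇒* ε)).

Relevant sets:
  FIRST(T) = { 'y', ε }
  FIRST(D) = { ')', 'id', 'y', ε }
  FIRST(B) = { 'id', 'y' }

Y → T D y: PREDICT = { ')', 'id', 'y' }
  'y' is in predict set, so this production goes in M[Y, 'y']
Y → B B B: PREDICT = { 'id', 'y' }
  'y' is in predict set, so this production goes in M[Y, 'y']

M[Y, 'y'] = Y → T D y, Y → B B B  (a multiply-defined cell — the grammar is not LL(1))

Answer: Y → T D y, Y → B B B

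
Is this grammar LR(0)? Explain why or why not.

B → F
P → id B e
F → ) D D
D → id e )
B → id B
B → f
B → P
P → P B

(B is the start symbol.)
No. Shift-reduce conflict between [B → P .] and [B → . f]

A grammar is LR(0) if no state in the canonical LR(0) collection has:
  - both a shift item (dot before a terminal) and a complete item (shift-reduce conflict), or
  - two or more complete items (reduce-reduce conflict; the accept item [B' → B .] counts as a complete item here).

Augment with B' → B and build the canonical LR(0) collection (I0 = CLOSURE({[B' → . B]}), then GOTO on every symbol after a dot until no new states appear). It has 15 states:
  I0: { [B → . F], [B → . P], [B → . f], [B → . id B], [B' → . B], [F → . ) D D], [P → . P B], [P → . id B e] }  — shift
  I1: { [D → . id e )], [F → ) . D D] }  — shift
  I2: { [B' → B .] }  — accept
  I3: { [B → F .] }  — reduce
  I4: { [B → . F], [B → . P], [B → . f], [B → . id B], [B → P .], [F → . ) D D], [P → . P B], [P → . id B e], [P → P . B] }  — shift, reduce
  I5: { [B → f .] }  — reduce
  I6: { [B → . F], [B → . P], [B → . f], [B → . id B], [B → id . B], [F → . ) D D], [P → . P B], [P → . id B e], [P → id . B e] }  — shift
  I7: { [B → id B .], [P → id B . e] }  — shift, reduce
  I8: { [P → id B e .] }  — reduce
  I9: { [P → P B .] }  — reduce
  I10: { [D → . id e )], [F → ) D . D] }  — shift
  I11: { [D → id . e )] }  — shift
  I12: { [D → id e . )] }  — shift
  I13: { [D → id e ) .] }  — reduce
  I14: { [F → ) D D .] }  — reduce

Conflict in state I4:
  Shift-reduce conflict between [B → P .] and [B → . f]
So the grammar is NOT LR(0).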